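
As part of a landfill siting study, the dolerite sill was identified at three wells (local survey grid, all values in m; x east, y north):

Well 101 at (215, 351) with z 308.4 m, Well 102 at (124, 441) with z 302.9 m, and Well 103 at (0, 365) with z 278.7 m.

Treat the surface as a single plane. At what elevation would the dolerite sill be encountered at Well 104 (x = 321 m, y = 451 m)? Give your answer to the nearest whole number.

332 m

Two edge vectors: Well 101→Well 102 = (-91, 90, -5.5), Well 101→Well 103 = (-215, 14, -29.7).
Normal n = (Well 101→Well 102) × (Well 101→Well 103) = (-2596, -1520.2, 18076).
So ∂z/∂x = −n_x/n_z = 0.14362 and ∂z/∂y = −n_y/n_z = 0.08410.
Intercept c from Well 101: 308.4 − 30.88 − 29.52 = 248.00.
At (321, 451): z = 46.1 + 37.9 + 248.00 = 332.0 m.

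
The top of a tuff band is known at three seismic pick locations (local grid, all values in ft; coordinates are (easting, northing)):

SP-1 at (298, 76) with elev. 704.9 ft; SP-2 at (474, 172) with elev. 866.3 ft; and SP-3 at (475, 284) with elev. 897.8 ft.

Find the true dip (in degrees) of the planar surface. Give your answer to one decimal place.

Let the plane be z = a·E + b·N + c.
SP-2−SP-1: 176a + 96b = 161.4;  SP-3−SP-1: 177a + 208b = 192.9.
Solving gives a = 0.76737, b = 0.27440.
Gradient magnitude |∇z| = √(a² + b²) = √(0.58886 + 0.07529) = 0.81496.
True dip = arctan(0.81496) = 39.2°, dipping toward WSW (azimuth ≈ 250°).

39.2°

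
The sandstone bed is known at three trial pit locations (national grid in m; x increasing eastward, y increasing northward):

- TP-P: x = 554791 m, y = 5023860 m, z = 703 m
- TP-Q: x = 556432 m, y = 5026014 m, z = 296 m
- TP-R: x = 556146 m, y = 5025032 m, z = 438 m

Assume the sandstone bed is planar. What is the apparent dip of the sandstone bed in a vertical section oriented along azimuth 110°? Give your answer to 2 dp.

2.78°

Two edge vectors: TP-P→TP-Q = (1641, 2154, -407), TP-P→TP-R = (1355, 1172, -265).
Normal n = (TP-P→TP-Q) × (TP-P→TP-R) = (-93806, -116620, -995418).
So ∂z/∂x = −n_x/n_z = −0.09424 and ∂z/∂y = −n_y/n_z = −0.11716.
Unit vector along 110° is (sin 110°, cos 110°) = (0.9397, -0.3420).
Slope in that direction = a·(0.9397) + b·(-0.3420) = −0.04848.
Apparent dip = arctan|0.04848| = 2.78° (true dip is 8.6°, so apparent ≤ true as expected).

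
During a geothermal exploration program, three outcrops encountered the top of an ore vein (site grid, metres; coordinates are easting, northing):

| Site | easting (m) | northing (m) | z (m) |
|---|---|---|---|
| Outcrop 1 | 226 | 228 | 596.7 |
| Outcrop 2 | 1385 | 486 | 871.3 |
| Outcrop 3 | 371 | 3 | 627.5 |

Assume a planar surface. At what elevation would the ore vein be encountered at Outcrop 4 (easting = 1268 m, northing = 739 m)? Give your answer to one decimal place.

Two edge vectors: Outcrop 1→Outcrop 2 = (1159, 258, 274.6), Outcrop 1→Outcrop 3 = (145, -225, 30.8).
Normal n = (Outcrop 1→Outcrop 2) × (Outcrop 1→Outcrop 3) = (69731.4, 4119.8, -298185).
So ∂z/∂easting = −n_x/n_z = 0.233853 and ∂z/∂northing = −n_y/n_z = 0.013816.
Intercept c from Outcrop 1: 596.7 − 52.85 − 3.15 = 540.70.
At (1268, 739): z = 296.5 + 10.2 + 540.70 = 847.4 m.

847.4 m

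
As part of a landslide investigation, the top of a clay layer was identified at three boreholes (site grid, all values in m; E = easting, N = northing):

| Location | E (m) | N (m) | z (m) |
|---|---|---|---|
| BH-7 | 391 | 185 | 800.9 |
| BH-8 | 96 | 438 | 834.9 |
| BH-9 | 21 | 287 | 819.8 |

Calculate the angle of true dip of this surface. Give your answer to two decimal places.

6.40°

Two edge vectors: BH-7→BH-8 = (-295, 253, 34), BH-7→BH-9 = (-370, 102, 18.9).
Normal n = (BH-7→BH-8) × (BH-7→BH-9) = (1313.7, -7004.5, 63520).
So ∂z/∂E = −n_x/n_z = −0.02068 and ∂z/∂N = −n_y/n_z = 0.11027.
Gradient magnitude |∇z| = √(a² + b²) = √(0.00043 + 0.01216) = 0.11220.
True dip = arctan(0.11220) = 6.40°, dipping toward S (azimuth ≈ 169°).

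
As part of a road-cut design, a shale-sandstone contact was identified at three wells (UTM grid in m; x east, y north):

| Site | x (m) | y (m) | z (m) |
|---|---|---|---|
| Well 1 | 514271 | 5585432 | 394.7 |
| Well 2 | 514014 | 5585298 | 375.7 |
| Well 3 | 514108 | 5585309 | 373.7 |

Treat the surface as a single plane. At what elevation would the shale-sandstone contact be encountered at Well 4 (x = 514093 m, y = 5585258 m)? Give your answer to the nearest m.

362 m

Two edge vectors: Well 1→Well 2 = (-257, -134, -19), Well 1→Well 3 = (-163, -123, -21).
Normal n = (Well 1→Well 2) × (Well 1→Well 3) = (477, -2300, 9769).
So ∂z/∂x = −n_x/n_z = −0.04882793 and ∂z/∂y = −n_y/n_z = 0.23543863.
Intercept c from Well 1: 394.7 + 25110.79 − 1315026.47 = −1289520.99.
At (514093, 5585258): z = −25102.1 + 1314985.5 − 1289520.99 = 362.4 m.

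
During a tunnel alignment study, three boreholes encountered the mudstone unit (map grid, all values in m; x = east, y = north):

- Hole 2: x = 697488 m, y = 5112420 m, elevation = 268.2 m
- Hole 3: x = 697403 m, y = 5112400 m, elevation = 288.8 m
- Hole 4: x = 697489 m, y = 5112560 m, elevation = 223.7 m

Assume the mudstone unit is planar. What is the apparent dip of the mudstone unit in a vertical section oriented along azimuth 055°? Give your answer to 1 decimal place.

17.7°

Let the plane be z = a·x + b·y + c.
Hole 3−Hole 2: −85a − 20b = 20.6;  Hole 4−Hole 2: 1a + 140b = −44.5.
Solving gives a = −0.16785, b = −0.31666.
Unit vector along 055° is (sin 55°, cos 55°) = (0.8192, 0.5736).
Slope in that direction = a·(0.8192) + b·(0.5736) = −0.31912.
Apparent dip = arctan|0.31912| = 17.7° (true dip is 19.7°, so apparent ≤ true as expected).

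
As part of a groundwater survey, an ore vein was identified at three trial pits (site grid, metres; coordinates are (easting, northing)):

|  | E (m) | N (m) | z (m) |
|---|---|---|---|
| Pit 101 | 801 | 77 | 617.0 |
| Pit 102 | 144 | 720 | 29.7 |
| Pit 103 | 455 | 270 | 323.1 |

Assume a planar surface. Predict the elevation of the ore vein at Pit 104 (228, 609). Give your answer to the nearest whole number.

Two edge vectors: Pit 101→Pit 102 = (-657, 643, -587.3), Pit 101→Pit 103 = (-346, 193, -293.9).
Normal n = (Pit 101→Pit 102) × (Pit 101→Pit 103) = (-75628.8, 10113.5, 95677).
So ∂z/∂E = −n_x/n_z = 0.79046 and ∂z/∂N = −n_y/n_z = −0.10570.
Intercept c from Pit 101: 617 − 633.16 + 8.14 = −8.02.
At (228, 609): z = 180.2 − 64.4 − 8.02 = 107.8 m.

108 m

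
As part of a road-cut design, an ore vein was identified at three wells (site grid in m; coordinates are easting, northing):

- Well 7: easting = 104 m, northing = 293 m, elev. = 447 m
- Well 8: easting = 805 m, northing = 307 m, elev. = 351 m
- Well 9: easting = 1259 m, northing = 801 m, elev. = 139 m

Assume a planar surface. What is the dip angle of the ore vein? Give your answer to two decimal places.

18.55°

Let the plane be z = a·easting + b·northing + c.
Well 8−Well 7: 701a + 14b = −96;  Well 9−Well 7: 1155a + 508b = −308.
Solving gives a = −0.13078, b = −0.30896.
Gradient magnitude |∇z| = √(a² + b²) = √(0.01710 + 0.09546) = 0.33550.
True dip = arctan(0.33550) = 18.55°, dipping toward NNE (azimuth ≈ 023°).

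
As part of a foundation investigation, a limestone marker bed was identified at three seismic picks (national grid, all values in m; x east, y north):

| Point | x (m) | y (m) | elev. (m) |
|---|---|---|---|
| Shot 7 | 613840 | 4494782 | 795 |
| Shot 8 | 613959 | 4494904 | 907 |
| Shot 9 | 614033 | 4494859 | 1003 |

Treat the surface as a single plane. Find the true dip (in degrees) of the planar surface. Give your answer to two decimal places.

Two edge vectors: Shot 7→Shot 8 = (119, 122, 112), Shot 7→Shot 9 = (193, 77, 208).
Normal n = (Shot 7→Shot 8) × (Shot 7→Shot 9) = (16752, -3136, -14383).
So ∂z/∂x = −n_x/n_z = 1.16471 and ∂z/∂y = −n_y/n_z = −0.21804.
Gradient magnitude |∇z| = √(a² + b²) = √(1.35655 + 0.04754) = 1.18494.
True dip = arctan(1.18494) = 49.84°, dipping toward W (azimuth ≈ 281°).

49.84°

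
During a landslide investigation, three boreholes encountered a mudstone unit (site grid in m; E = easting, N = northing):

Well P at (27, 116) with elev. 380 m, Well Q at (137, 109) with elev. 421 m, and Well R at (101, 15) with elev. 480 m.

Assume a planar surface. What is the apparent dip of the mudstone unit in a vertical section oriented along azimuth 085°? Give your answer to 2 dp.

14.47°

Let the plane be z = a·E + b·N + c.
Well Q−Well P: 110a − 7b = 41;  Well R−Well P: 74a − 101b = 100.
Solving gives a = 0.32487, b = −0.75208.
Unit vector along 085° is (sin 85°, cos 85°) = (0.9962, 0.0872).
Slope in that direction = a·(0.9962) + b·(0.0872) = 0.25808.
Apparent dip = arctan|0.25808| = 14.47° (true dip is 39.3°, so apparent ≤ true as expected).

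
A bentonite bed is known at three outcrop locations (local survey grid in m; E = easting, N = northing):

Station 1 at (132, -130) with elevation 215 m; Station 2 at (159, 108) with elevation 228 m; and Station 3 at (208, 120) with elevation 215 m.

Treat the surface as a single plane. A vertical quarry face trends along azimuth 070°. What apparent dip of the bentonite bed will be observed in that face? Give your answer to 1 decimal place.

13.5°

Let the plane be z = a·E + b·N + c.
Station 2−Station 1: 27a + 238b = 13;  Station 3−Station 1: 76a + 250b = 0.
Solving gives a = −0.28665, b = 0.08714.
Unit vector along 070° is (sin 70°, cos 70°) = (0.9397, 0.3420).
Slope in that direction = a·(0.9397) + b·(0.3420) = −0.23956.
Apparent dip = arctan|0.23956| = 13.5° (true dip is 16.7°, so apparent ≤ true as expected).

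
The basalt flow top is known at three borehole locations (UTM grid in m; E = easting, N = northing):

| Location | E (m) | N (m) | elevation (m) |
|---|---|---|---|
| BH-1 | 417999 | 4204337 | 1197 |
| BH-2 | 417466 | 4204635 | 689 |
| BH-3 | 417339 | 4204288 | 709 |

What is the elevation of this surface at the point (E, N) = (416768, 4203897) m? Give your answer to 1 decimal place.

Two edge vectors: BH-1→BH-2 = (-533, 298, -508), BH-1→BH-3 = (-660, -49, -488).
Normal n = (BH-1→BH-2) × (BH-1→BH-3) = (-170316, 75176, 222797).
So ∂z/∂E = −n_x/n_z = 0.764444764 and ∂z/∂N = −n_y/n_z = −0.337419265.
Intercept c from BH-1: 1197 − 319537.15 + 1418624.30 = 1100284.15.
At (416768, 4203897): z = 318596.1 − 1418475.8 + 1100284.15 = 404.4 m.

404.4 m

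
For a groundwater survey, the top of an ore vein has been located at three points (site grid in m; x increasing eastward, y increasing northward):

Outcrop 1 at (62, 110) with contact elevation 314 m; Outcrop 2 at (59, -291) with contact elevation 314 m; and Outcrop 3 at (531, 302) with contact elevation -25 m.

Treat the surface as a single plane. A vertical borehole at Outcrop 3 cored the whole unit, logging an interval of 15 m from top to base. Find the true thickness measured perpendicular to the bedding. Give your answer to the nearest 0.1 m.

12.1 m

Let the plane be z = a·x + b·y + c.
Outcrop 2−Outcrop 1: −3a − 401b = 0;  Outcrop 3−Outcrop 1: 469a + 192b = −339.
Solving gives a = −0.72504, b = 0.00542.
|∇z| = √(a²+b²) = 0.72506, so dip δ = arctan(0.72506) = 35.94°.
True thickness = vertical thickness × cos δ = 15 × cos 35.94° = 12.1 m.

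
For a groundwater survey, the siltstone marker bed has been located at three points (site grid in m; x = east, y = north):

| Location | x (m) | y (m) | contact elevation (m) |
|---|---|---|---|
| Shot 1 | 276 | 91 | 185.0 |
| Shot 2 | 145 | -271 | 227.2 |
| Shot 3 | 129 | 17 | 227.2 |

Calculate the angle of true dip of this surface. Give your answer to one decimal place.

Let the plane be z = a·x + b·y + c.
Shot 2−Shot 1: −131a − 362b = 42.2;  Shot 3−Shot 1: −147a − 74b = 42.2.
Solving gives a = −0.27926, b = −0.01551.
Gradient magnitude |∇z| = √(a² + b²) = √(0.07799 + 0.00024) = 0.27970.
True dip = arctan(0.27970) = 15.6°, dipping toward E (azimuth ≈ 087°).

15.6°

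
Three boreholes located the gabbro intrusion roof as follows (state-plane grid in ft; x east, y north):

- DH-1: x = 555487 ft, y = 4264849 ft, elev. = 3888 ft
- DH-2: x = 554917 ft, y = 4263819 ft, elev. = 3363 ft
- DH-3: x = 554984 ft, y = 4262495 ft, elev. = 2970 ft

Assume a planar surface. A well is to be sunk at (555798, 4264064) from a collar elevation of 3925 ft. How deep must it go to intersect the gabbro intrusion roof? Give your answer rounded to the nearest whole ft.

174 ft

Let the plane be z = a·x + b·y + c.
DH-2−DH-1: −570a − 1030b = −525;  DH-3−DH-1: −503a − 2354b = −918.
Solving gives a = 0.35245056, b = 0.31466328.
Then c = 3888 − a·555487 − b·4264849 = −1533885.09.
At (555798, 4264064): z_contact = 195891.3 + 1341744.4 − 1533885.09 = 3750.6 ft.
Depth below ground = 3925 − 3750.6 = 174 ft.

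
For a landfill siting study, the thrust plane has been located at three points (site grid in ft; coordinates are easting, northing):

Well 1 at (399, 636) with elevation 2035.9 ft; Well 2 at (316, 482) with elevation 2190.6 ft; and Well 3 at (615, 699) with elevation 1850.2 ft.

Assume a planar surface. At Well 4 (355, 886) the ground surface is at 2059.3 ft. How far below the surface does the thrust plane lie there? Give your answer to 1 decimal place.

154.3 ft

Two edge vectors: Well 1→Well 2 = (-83, -154, 154.7), Well 1→Well 3 = (216, 63, -185.7).
Normal n = (Well 1→Well 2) × (Well 1→Well 3) = (18851.7, 18002.1, 28035).
So ∂z/∂easting = −n_x/n_z = −0.67243 and ∂z/∂northing = −n_y/n_z = −0.64213.
Intercept c from Well 1: 2035.9 + 268.30 + 408.39 = 2712.60.
At (355, 886): z_contact = −238.71 − 568.93 + 2712.60 = 1904.95 ft.
Depth below ground = 2059.3 − 1904.95 = 154.3 ft.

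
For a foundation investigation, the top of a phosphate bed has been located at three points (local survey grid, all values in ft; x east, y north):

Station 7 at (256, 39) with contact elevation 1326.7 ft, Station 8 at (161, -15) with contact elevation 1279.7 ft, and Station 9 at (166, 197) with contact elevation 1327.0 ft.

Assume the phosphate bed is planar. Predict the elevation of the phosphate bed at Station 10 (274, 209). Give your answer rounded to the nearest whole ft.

1370 ft

Let the plane be z = a·x + b·y + c.
Station 8−Station 7: −95a − 54b = −47;  Station 9−Station 7: −90a + 158b = 0.3.
Solving gives a = 0.37291, b = 0.21432.
Then c = 1326.7 − a·256 − b·39 = 1222.88.
At (274, 209): z = 102.2 + 44.8 + 1222.88 = 1369.8 ft.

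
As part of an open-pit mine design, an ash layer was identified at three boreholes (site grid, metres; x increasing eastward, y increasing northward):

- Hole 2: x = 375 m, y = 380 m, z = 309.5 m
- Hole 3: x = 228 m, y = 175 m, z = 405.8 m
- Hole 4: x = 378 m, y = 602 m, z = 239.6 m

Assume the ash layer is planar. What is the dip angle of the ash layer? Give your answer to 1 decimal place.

20.9°

Two edge vectors: Hole 2→Hole 3 = (-147, -205, 96.3), Hole 2→Hole 4 = (3, 222, -69.9).
Normal n = (Hole 2→Hole 3) × (Hole 2→Hole 4) = (-7049.1, -9986.4, -32019).
So ∂z/∂x = −n_x/n_z = −0.22015 and ∂z/∂y = −n_y/n_z = −0.31189.
Gradient magnitude |∇z| = √(a² + b²) = √(0.04847 + 0.09728) = 0.38176.
True dip = arctan(0.38176) = 20.9°, dipping toward NE (azimuth ≈ 035°).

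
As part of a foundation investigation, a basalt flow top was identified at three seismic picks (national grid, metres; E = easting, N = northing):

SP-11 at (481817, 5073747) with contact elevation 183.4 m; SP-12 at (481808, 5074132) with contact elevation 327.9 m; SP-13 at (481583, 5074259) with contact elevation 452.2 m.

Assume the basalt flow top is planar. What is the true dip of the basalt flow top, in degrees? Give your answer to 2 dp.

Two edge vectors: SP-11→SP-12 = (-9, 385, 144.5), SP-11→SP-13 = (-234, 512, 268.8).
Normal n = (SP-11→SP-12) × (SP-11→SP-13) = (29504, -31393.8, 85482).
So ∂z/∂E = −n_x/n_z = −0.34515 and ∂z/∂N = −n_y/n_z = 0.36726.
Gradient magnitude |∇z| = √(a² + b²) = √(0.11913 + 0.13488) = 0.50399.
True dip = arctan(0.50399) = 26.75°, dipping toward SE (azimuth ≈ 137°).

26.75°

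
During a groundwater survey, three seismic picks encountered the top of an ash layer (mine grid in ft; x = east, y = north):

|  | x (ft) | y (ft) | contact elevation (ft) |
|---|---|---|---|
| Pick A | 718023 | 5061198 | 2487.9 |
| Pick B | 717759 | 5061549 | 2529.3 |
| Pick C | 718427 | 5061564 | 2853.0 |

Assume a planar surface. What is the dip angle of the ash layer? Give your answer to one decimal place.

33.8°

Two edge vectors: Pick A→Pick B = (-264, 351, 41.4), Pick A→Pick C = (404, 366, 365.1).
Normal n = (Pick A→Pick B) × (Pick A→Pick C) = (112997.7, 113112, -238428).
So ∂z/∂x = −n_x/n_z = 0.47393 and ∂z/∂y = −n_y/n_z = 0.47441.
Gradient magnitude |∇z| = √(a² + b²) = √(0.22461 + 0.22506) = 0.67057.
True dip = arctan(0.67057) = 33.8°, dipping toward SW (azimuth ≈ 225°).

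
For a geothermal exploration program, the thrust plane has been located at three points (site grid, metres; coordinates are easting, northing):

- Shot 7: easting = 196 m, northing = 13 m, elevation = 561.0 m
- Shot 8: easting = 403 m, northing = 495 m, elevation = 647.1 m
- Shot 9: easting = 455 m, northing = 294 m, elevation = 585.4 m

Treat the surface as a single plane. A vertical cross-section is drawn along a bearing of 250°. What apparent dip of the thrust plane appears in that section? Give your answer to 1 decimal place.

Let the plane be z = a·easting + b·northing + c.
Shot 8−Shot 7: 207a + 482b = 86.1;  Shot 9−Shot 7: 259a + 281b = 24.4.
Solving gives a = −0.18649, b = 0.25872.
Unit vector along 250° is (sin 250°, cos 250°) = (-0.9397, -0.3420).
Slope in that direction = a·(-0.9397) + b·(-0.3420) = 0.08675.
Apparent dip = arctan|0.08675| = 5.0° (true dip is 17.7°, so apparent ≤ true as expected).

5.0°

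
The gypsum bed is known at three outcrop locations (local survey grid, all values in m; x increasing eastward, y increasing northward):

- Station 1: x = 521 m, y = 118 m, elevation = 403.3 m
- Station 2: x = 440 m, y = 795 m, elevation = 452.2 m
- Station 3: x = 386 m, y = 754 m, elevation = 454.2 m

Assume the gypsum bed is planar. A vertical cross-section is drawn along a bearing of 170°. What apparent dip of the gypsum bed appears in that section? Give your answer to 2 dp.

4.34°

Two edge vectors: Station 1→Station 2 = (-81, 677, 48.9), Station 1→Station 3 = (-135, 636, 50.9).
Normal n = (Station 1→Station 2) × (Station 1→Station 3) = (3358.9, -2478.6, 39879).
So ∂z/∂x = −n_x/n_z = −0.08423 and ∂z/∂y = −n_y/n_z = 0.06215.
Unit vector along 170° is (sin 170°, cos 170°) = (0.1736, -0.9848).
Slope in that direction = a·(0.1736) + b·(-0.9848) = −0.07583.
Apparent dip = arctan|0.07583| = 4.34° (true dip is 6.0°, so apparent ≤ true as expected).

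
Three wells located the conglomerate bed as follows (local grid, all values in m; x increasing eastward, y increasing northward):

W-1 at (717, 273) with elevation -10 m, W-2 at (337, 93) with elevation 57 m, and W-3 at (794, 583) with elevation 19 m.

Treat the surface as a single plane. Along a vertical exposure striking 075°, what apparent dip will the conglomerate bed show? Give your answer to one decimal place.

11.4°

Let the plane be z = a·x + b·y + c.
W-2−W-1: −380a − 180b = 67;  W-3−W-1: 77a + 310b = 29.
Solving gives a = −0.25005, b = 0.15566.
Unit vector along 075° is (sin 75°, cos 75°) = (0.9659, 0.2588).
Slope in that direction = a·(0.9659) + b·(0.2588) = −0.20124.
Apparent dip = arctan|0.20124| = 11.4° (true dip is 16.4°, so apparent ≤ true as expected).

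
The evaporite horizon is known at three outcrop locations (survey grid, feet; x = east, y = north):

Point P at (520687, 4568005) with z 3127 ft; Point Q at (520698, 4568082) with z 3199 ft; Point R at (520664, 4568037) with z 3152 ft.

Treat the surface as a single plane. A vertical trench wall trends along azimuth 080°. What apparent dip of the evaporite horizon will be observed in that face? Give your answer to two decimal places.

Let the plane be z = a·x + b·y + c.
Point Q−Point P: 11a + 77b = 72;  Point R−Point P: −23a + 32b = 25.
Solving gives a = 0.17852, b = 0.90956.
Unit vector along 080° is (sin 80°, cos 80°) = (0.9848, 0.1736).
Slope in that direction = a·(0.9848) + b·(0.1736) = 0.33375.
Apparent dip = arctan|0.33375| = 18.46° (true dip is 42.8°, so apparent ≤ true as expected).

18.46°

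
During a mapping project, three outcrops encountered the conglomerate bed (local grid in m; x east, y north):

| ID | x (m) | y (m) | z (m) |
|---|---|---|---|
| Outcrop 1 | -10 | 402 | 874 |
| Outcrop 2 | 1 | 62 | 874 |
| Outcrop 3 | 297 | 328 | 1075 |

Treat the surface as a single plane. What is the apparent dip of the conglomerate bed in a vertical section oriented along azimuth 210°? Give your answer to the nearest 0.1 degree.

19.2°

Two edge vectors: Outcrop 1→Outcrop 2 = (11, -340, 0), Outcrop 1→Outcrop 3 = (307, -74, 201).
Normal n = (Outcrop 1→Outcrop 2) × (Outcrop 1→Outcrop 3) = (-68340, -2211, 103566).
So ∂z/∂x = −n_x/n_z = 0.65987 and ∂z/∂y = −n_y/n_z = 0.02135.
Unit vector along 210° is (sin 210°, cos 210°) = (-0.5000, -0.8660).
Slope in that direction = a·(-0.5000) + b·(-0.8660) = −0.34842.
Apparent dip = arctan|0.34842| = 19.2° (true dip is 33.4°, so apparent ≤ true as expected).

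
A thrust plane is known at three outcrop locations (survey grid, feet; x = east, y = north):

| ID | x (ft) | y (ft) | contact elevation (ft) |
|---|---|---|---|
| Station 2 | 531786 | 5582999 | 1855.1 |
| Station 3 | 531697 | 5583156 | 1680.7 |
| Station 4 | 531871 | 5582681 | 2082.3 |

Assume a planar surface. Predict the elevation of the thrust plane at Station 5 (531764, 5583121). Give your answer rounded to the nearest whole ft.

1782 ft

Two edge vectors: Station 2→Station 3 = (-89, 157, -174.4), Station 2→Station 4 = (85, -318, 227.2).
Normal n = (Station 2→Station 3) × (Station 2→Station 4) = (-19788.8, 5396.8, 14957).
So ∂z/∂x = −n_x/n_z = 1.32304607 and ∂z/∂y = −n_y/n_z = −0.36082102.
Intercept c from Station 2: 1855.1 − 703577.37 + 2014463.40 = 1312741.12.
At (531764, 5583121): z = 703548.3 − 2014507.4 + 1312741.12 = 1782.0 ft.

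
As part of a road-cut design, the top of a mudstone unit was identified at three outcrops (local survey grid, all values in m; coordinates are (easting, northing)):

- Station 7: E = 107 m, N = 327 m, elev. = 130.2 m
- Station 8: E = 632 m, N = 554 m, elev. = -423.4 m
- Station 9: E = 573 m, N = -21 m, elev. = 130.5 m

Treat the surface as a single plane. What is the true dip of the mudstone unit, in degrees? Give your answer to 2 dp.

Two edge vectors: Station 7→Station 8 = (525, 227, -553.6), Station 7→Station 9 = (466, -348, 0.3).
Normal n = (Station 7→Station 8) × (Station 7→Station 9) = (-192584.7, -258135.1, -288482).
So ∂z/∂E = −n_x/n_z = −0.66758 and ∂z/∂N = −n_y/n_z = −0.89480.
Gradient magnitude |∇z| = √(a² + b²) = √(0.44566 + 0.80068) = 1.11640.
True dip = arctan(1.11640) = 48.15°, dipping toward NE (azimuth ≈ 037°).

48.15°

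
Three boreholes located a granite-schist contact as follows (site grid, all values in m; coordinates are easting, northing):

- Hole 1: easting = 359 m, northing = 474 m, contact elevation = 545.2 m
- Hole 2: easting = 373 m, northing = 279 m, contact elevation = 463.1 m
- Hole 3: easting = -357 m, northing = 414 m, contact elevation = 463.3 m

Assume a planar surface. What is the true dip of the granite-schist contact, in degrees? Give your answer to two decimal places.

Two edge vectors: Hole 1→Hole 2 = (14, -195, -82.1), Hole 1→Hole 3 = (-716, -60, -81.9).
Normal n = (Hole 1→Hole 2) × (Hole 1→Hole 3) = (11044.5, 59930.2, -140460).
So ∂z/∂easting = −n_x/n_z = 0.07863 and ∂z/∂northing = −n_y/n_z = 0.42667.
Gradient magnitude |∇z| = √(a² + b²) = √(0.00618 + 0.18205) = 0.43386.
True dip = arctan(0.43386) = 23.45°, dipping toward S (azimuth ≈ 190°).

23.45°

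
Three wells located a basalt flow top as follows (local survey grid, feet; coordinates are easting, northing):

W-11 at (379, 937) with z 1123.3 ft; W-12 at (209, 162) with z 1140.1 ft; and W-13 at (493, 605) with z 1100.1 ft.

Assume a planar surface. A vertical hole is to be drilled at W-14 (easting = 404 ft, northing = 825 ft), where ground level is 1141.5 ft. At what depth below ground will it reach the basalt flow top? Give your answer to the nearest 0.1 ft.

23.8 ft

Two edge vectors: W-11→W-12 = (-170, -775, 16.8), W-11→W-13 = (114, -332, -23.2).
Normal n = (W-11→W-12) × (W-11→W-13) = (23557.6, -2028.8, 144790).
So ∂z/∂easting = −n_x/n_z = −0.16270 and ∂z/∂northing = −n_y/n_z = 0.01401.
Intercept c from W-11: 1123.3 + 61.66 − 13.13 = 1171.83.
At (404, 825): z_contact = −65.73 + 11.56 + 1171.83 = 1117.66 ft.
Depth below ground = 1141.5 − 1117.66 = 23.8 ft.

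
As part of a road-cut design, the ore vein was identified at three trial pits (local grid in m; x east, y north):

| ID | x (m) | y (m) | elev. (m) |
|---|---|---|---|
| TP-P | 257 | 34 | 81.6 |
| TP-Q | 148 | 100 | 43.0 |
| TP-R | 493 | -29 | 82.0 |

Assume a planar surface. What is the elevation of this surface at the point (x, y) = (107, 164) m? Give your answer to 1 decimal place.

-12.3 m

Let the plane be z = a·x + b·y + c.
TP-Q−TP-P: −109a + 66b = −38.6;  TP-R−TP-P: 236a − 63b = 0.4.
Solving gives a = −0.27620, b = −1.04099.
Then c = 81.6 − a·257 − b·34 = 187.98.
At (107, 164): z = −29.6 − 170.7 + 187.98 = -12.3 m.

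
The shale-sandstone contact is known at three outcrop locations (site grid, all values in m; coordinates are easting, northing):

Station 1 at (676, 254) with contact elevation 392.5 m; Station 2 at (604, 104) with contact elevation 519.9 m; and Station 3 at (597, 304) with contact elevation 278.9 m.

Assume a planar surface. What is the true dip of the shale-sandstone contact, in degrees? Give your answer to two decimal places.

53.83°

Let the plane be z = a·easting + b·northing + c.
Station 2−Station 1: −72a − 150b = 127.4;  Station 3−Station 1: −79a + 50b = −113.6.
Solving gives a = 0.69061, b = −1.18083.
Gradient magnitude |∇z| = √(a² + b²) = √(0.47695 + 1.39436) = 1.36796.
True dip = arctan(1.36796) = 53.83°, dipping toward NNW (azimuth ≈ 330°).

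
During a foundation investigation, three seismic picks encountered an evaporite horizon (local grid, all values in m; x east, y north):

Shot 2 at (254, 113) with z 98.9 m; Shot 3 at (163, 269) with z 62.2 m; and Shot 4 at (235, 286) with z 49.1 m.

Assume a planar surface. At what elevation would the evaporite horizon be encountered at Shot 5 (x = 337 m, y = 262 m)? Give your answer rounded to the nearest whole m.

45 m

Let the plane be z = a·x + b·y + c.
Shot 3−Shot 2: −91a + 156b = −36.7;  Shot 4−Shot 2: −19a + 173b = −49.8.
Solving gives a = −0.11110, b = −0.30006.
Then c = 98.9 − a·254 − b·113 = 161.03.
At (337, 262): z = −37.4 − 78.6 + 161.03 = 45.0 m.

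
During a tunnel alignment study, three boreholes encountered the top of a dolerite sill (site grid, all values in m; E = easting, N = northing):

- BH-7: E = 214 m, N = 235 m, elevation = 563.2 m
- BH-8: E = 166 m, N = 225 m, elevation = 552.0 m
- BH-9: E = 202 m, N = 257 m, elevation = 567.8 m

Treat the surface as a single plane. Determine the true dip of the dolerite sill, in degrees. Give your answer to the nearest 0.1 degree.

19.1°

Two edge vectors: BH-7→BH-8 = (-48, -10, -11.2), BH-7→BH-9 = (-12, 22, 4.6).
Normal n = (BH-7→BH-8) × (BH-7→BH-9) = (200.4, 355.2, -1176).
So ∂z/∂E = −n_x/n_z = 0.17041 and ∂z/∂N = −n_y/n_z = 0.30204.
Gradient magnitude |∇z| = √(a² + b²) = √(0.02904 + 0.09123) = 0.34680.
True dip = arctan(0.34680) = 19.1°, dipping toward SSW (azimuth ≈ 209°).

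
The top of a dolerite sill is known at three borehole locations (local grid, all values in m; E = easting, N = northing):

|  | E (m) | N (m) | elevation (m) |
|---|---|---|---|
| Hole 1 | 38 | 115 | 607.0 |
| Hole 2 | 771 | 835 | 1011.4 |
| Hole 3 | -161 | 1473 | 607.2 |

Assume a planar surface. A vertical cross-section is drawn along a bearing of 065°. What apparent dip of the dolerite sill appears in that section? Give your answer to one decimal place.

Let the plane be z = a·E + b·N + c.
Hole 2−Hole 1: 733a + 720b = 404.4;  Hole 3−Hole 1: −199a + 1358b = 0.2.
Solving gives a = 0.48216, b = 0.07080.
Unit vector along 065° is (sin 65°, cos 65°) = (0.9063, 0.4226).
Slope in that direction = a·(0.9063) + b·(0.4226) = 0.46691.
Apparent dip = arctan|0.46691| = 25.0° (true dip is 26.0°, so apparent ≤ true as expected).

25.0°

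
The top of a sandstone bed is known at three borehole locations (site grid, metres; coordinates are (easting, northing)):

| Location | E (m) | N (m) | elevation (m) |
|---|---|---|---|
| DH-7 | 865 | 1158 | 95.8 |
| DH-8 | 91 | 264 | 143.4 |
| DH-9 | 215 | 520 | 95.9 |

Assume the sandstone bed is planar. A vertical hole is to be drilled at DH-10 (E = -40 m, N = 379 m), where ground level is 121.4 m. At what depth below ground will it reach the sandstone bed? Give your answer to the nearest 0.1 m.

Let the plane be z = a·E + b·N + c.
DH-8−DH-7: −774a − 894b = 47.6;  DH-9−DH-7: −650a − 638b = 0.1.
Solving gives a = 0.346891, b = −0.353572.
Then c = 95.8 − a·865 − b·1158 = 205.18.
At (-40, 379): z_contact = −13.88 − 134.00 + 205.18 = 57.30 m.
Depth below ground = 121.4 − 57.30 = 64.1 m.

64.1 m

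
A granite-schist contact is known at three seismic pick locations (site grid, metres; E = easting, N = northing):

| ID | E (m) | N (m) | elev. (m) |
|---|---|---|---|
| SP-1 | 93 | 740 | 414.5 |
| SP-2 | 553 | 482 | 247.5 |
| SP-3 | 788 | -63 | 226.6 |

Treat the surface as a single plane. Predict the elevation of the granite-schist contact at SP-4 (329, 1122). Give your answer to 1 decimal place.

Two edge vectors: SP-1→SP-2 = (460, -258, -167), SP-1→SP-3 = (695, -803, -187.9).
Normal n = (SP-1→SP-2) × (SP-1→SP-3) = (-85622.8, -29631, -190070).
So ∂z/∂E = −n_x/n_z = −0.450480 and ∂z/∂N = −n_y/n_z = −0.155895.
Intercept c from SP-1: 414.5 + 41.89 + 115.36 = 571.76.
At (329, 1122): z = −148.2 − 174.9 + 571.76 = 248.6 m.

248.6 m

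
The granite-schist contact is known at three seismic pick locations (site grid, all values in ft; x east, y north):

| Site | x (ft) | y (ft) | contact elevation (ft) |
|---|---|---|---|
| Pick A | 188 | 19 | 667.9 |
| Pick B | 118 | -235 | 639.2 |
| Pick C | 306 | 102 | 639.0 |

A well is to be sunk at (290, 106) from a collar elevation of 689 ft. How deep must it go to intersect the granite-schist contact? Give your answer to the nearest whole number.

43 ft

Let the plane be z = a·x + b·y + c.
Pick B−Pick A: −70a − 254b = −28.7;  Pick C−Pick A: 118a + 83b = −28.9.
Solving gives a = −0.40240, b = 0.22389.
Then c = 667.9 − a·188 − b·19 = 739.30.
At (290, 106): z_contact = −116.7 + 23.7 + 739.30 = 646.3 ft.
Depth below ground = 689 − 646.3 = 43 ft.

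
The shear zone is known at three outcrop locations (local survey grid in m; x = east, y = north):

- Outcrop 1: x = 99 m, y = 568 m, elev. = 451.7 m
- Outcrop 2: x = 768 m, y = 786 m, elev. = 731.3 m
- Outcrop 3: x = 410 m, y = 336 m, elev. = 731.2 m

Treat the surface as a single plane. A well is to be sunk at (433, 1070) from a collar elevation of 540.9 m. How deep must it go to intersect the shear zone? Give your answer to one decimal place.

Let the plane be z = a·x + b·y + c.
Outcrop 2−Outcrop 1: 669a + 218b = 279.6;  Outcrop 3−Outcrop 1: 311a − 232b = 279.5.
Solving gives a = 0.564102, b = −0.448553.
Then c = 451.7 − a·99 − b·568 = 650.63.
At (433, 1070): z_contact = 244.26 − 479.95 + 650.63 = 414.94 m.
Depth below ground = 540.9 − 414.94 = 126.0 m.

126.0 m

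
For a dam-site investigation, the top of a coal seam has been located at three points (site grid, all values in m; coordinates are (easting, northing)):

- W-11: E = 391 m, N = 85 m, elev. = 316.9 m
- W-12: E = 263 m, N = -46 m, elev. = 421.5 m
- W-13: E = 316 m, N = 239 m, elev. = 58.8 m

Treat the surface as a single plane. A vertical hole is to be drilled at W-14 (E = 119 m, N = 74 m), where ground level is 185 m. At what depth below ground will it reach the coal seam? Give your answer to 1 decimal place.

Two edge vectors: W-11→W-12 = (-128, -131, 104.6), W-11→W-13 = (-75, 154, -258.1).
Normal n = (W-11→W-12) × (W-11→W-13) = (17702.7, -40881.8, -29537).
So ∂z/∂E = −n_x/n_z = 0.59934 and ∂z/∂N = −n_y/n_z = −1.38409.
Intercept c from W-11: 316.9 − 234.34 + 117.65 = 200.21.
At (119, 74): z_contact = 71.32 − 102.42 + 200.21 = 169.10 m.
Depth below ground = 185 − 169.10 = 15.9 m.

15.9 m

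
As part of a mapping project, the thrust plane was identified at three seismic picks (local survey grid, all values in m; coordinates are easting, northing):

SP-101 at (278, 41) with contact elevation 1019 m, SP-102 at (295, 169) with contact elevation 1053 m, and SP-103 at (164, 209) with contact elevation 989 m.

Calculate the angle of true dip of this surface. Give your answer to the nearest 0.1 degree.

30.1°

Let the plane be z = a·easting + b·northing + c.
SP-102−SP-101: 17a + 128b = 34;  SP-103−SP-101: −114a + 168b = −30.
Solving gives a = 0.54746, b = 0.19292.
Gradient magnitude |∇z| = √(a² + b²) = √(0.29971 + 0.03722) = 0.58045.
True dip = arctan(0.58045) = 30.1°, dipping toward WSW (azimuth ≈ 251°).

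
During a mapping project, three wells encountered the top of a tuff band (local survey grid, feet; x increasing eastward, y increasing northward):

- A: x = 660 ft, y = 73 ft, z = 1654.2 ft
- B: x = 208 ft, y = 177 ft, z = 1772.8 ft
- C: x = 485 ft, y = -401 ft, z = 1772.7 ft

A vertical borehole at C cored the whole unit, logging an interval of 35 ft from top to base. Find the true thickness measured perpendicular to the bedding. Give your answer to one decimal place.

33.3 ft

Let the plane be z = a·x + b·y + c.
B−A: −452a + 104b = 118.6;  C−A: −175a − 474b = 118.5.
Solving gives a = −0.29486, b = −0.14114.
|∇z| = √(a²+b²) = 0.32690, so dip δ = arctan(0.32690) = 18.10°.
True thickness = vertical thickness × cos δ = 35 × cos 18.10° = 33.3 ft.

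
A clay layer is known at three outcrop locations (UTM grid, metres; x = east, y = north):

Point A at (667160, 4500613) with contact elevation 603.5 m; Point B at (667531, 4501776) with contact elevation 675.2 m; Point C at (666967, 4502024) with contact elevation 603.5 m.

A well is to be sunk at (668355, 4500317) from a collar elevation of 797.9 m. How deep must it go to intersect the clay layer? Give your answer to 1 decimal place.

Let the plane be z = a·x + b·y + c.
Point B−Point A: 371a + 1163b = 71.7;  Point C−Point A: −193a + 1411b = 0.
Solving gives a = 0.135263123, b = 0.018501618.
Then c = 603.5 − a·667160 − b·4500613 = −172907.27.
At (668355, 4500317): z_contact = 90403.78 + 83263.15 − 172907.27 = 759.66 m.
Depth below ground = 797.9 − 759.66 = 38.2 m.

38.2 m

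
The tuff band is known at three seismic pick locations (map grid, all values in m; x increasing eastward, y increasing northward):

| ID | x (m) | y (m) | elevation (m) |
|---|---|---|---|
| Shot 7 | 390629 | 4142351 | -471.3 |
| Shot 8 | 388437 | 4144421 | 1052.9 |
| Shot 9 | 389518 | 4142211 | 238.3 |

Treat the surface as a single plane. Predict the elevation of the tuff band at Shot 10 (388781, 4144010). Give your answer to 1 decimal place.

809.1 m

Two edge vectors: Shot 7→Shot 8 = (-2192, 2070, 1524.2), Shot 7→Shot 9 = (-1111, -140, 709.6).
Normal n = (Shot 7→Shot 8) × (Shot 7→Shot 9) = (1682260, -137943, 2606650).
So ∂z/∂x = −n_x/n_z = −0.645372413 and ∂z/∂y = −n_y/n_z = 0.052919648.
Intercept c from Shot 7: -471.3 + 252101.18 − 219211.76 = 32418.12.
At (388781, 4144010): z = −250908.5 + 219299.5 + 32418.12 = 809.1 m.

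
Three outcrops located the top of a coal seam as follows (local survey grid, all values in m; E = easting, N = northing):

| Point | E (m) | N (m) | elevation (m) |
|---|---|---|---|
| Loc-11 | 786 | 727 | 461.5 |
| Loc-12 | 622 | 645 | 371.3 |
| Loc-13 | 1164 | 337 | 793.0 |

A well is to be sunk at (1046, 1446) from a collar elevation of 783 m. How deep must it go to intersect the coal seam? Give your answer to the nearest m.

Two edge vectors: Loc-11→Loc-12 = (-164, -82, -90.2), Loc-11→Loc-13 = (378, -390, 331.5).
Normal n = (Loc-11→Loc-12) × (Loc-11→Loc-13) = (-62361, 20270.4, 94956).
So ∂z/∂E = −n_x/n_z = 0.65674 and ∂z/∂N = −n_y/n_z = −0.21347.
Intercept c from Loc-11: 461.5 − 516.19 + 155.19 = 100.50.
At (1046, 1446): z_contact = 686.9 − 308.7 + 100.50 = 478.8 m.
Depth below ground = 783 − 478.8 = 304 m.

304 m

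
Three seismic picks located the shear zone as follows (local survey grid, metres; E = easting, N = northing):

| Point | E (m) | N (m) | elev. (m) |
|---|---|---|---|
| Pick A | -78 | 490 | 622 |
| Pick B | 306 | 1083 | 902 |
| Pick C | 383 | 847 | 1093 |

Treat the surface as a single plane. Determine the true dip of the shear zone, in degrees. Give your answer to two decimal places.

Two edge vectors: Pick A→Pick B = (384, 593, 280), Pick A→Pick C = (461, 357, 471).
Normal n = (Pick A→Pick B) × (Pick A→Pick C) = (179343, -51784, -136285).
So ∂z/∂E = −n_x/n_z = 1.31594 and ∂z/∂N = −n_y/n_z = −0.37997.
Gradient magnitude |∇z| = √(a² + b²) = √(1.73170 + 0.14438) = 1.36970.
True dip = arctan(1.36970) = 53.87°, dipping toward WNW (azimuth ≈ 286°).

53.87°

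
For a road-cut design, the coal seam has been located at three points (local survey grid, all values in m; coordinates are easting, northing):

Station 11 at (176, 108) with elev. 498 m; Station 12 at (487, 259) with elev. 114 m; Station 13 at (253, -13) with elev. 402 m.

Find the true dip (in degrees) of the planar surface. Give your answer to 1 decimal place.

51.1°

Let the plane be z = a·easting + b·northing + c.
Station 12−Station 11: 311a + 151b = −384;  Station 13−Station 11: 77a − 121b = −96.
Solving gives a = −1.23757, b = 0.00585.
Gradient magnitude |∇z| = √(a² + b²) = √(1.53157 + 0.00003) = 1.23758.
True dip = arctan(1.23758) = 51.1°, dipping toward E (azimuth ≈ 090°).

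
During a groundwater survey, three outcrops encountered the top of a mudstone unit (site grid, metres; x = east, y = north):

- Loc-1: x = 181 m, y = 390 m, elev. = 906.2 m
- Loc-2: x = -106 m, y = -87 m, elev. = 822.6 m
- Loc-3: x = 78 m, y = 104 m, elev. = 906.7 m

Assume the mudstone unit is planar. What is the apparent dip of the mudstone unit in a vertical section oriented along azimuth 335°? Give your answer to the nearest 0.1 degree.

Two edge vectors: Loc-1→Loc-2 = (-287, -477, -83.6), Loc-1→Loc-3 = (-103, -286, 0.5).
Normal n = (Loc-1→Loc-2) × (Loc-1→Loc-3) = (-24148.1, 8754.3, 32951).
So ∂z/∂x = −n_x/n_z = 0.73285 and ∂z/∂y = −n_y/n_z = −0.26568.
Unit vector along 335° is (sin 335°, cos 335°) = (-0.4226, 0.9063).
Slope in that direction = a·(-0.4226) + b·(0.9063) = −0.55050.
Apparent dip = arctan|0.55050| = 28.8° (true dip is 37.9°, so apparent ≤ true as expected).

28.8°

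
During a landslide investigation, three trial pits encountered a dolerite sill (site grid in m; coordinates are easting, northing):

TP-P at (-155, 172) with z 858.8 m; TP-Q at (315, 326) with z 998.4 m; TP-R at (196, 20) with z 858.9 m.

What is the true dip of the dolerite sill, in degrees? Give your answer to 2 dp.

23.04°

Let the plane be z = a·easting + b·northing + c.
TP-Q−TP-P: 470a + 154b = 139.6;  TP-R−TP-P: 351a − 152b = 0.1.
Solving gives a = 0.16921, b = 0.39008.
Gradient magnitude |∇z| = √(a² + b²) = √(0.02863 + 0.15216) = 0.42520.
True dip = arctan(0.42520) = 23.04°, dipping toward SSW (azimuth ≈ 203°).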